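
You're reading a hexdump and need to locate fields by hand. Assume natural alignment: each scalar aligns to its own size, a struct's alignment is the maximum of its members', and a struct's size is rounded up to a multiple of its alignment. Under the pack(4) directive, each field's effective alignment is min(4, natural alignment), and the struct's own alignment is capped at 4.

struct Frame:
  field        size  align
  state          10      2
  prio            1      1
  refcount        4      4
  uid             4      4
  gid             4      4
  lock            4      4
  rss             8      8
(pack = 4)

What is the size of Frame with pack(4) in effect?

0..10  state  (10B, 2-aligned)
10..11  prio  (1B, 1-aligned)
11..12  -- padding (1B)
12..16  refcount  (4B, 4-aligned)
16..20  uid  (4B, 4-aligned)
20..24  gid  (4B, 4-aligned)
24..28  lock  (4B, 4-aligned)
28..36  rss  (8B, 4-aligned)
sizeof = 36, alignof = 4

36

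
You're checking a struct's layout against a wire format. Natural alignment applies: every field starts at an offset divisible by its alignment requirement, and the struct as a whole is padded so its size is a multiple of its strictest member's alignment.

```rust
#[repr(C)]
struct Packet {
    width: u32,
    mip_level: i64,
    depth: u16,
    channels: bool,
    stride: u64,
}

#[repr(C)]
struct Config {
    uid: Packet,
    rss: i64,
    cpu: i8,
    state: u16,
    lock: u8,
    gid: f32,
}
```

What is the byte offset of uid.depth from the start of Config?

Packet: width at 0 (size 4, align 4) → ends 4; pad 4 to align 8 for mip_level; mip_level at 8 (size 8, align 8) → ends 16; depth at 16 (size 2, align 2) → ends 18; channels at 18 (size 1, align 1) → ends 19; pad 5 to align 8 for stride; stride at 24 (size 8, align 8) → ends 32; total 32 bytes, alignment 8
uid at 0 (size 32, align 8) → ends 32
within Packet: depth at 16
0 + 16 = 16

16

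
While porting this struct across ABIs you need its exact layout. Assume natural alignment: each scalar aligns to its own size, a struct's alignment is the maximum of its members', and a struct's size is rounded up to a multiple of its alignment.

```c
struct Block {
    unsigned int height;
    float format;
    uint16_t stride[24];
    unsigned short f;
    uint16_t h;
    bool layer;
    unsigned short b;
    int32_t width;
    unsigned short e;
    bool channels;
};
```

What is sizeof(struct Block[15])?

0..4  height  (4B, 4-aligned)
4..8  format  (4B, 4-aligned)
8..56  stride  (48B, 2-aligned)
56..58  f  (2B, 2-aligned)
58..60  h  (2B, 2-aligned)
60..61  layer  (1B, 1-aligned)
61..62  -- padding (1B)
62..64  b  (2B, 2-aligned)
64..68  width  (4B, 4-aligned)
68..70  e  (2B, 2-aligned)
70..71  channels  (1B, 1-aligned)
71..72  -- tail padding (1B)
sizeof = 72, alignof = 4
array of 15: 15 × 72 = 1080

1080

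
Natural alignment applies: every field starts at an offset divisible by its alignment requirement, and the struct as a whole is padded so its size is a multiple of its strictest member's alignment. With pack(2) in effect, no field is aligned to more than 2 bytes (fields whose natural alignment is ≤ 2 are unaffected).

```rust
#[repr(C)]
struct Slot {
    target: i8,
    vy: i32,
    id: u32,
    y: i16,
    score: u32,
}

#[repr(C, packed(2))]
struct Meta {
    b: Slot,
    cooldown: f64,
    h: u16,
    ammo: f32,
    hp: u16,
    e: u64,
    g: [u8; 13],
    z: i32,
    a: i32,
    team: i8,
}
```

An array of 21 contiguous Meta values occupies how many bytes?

1428

Slot: target at 0 (size 1, align 1) → ends 1; pad 3 to align 4 for vy; vy at 4 (size 4, align 4) → ends 8; id at 8 (size 4, align 4) → ends 12; y at 12 (size 2, align 2) → ends 14; pad 2 to align 4 for score; score at 16 (size 4, align 4) → ends 20; total 20 bytes, alignment 4
b at 0 (size 20, align 2) → ends 20
cooldown at 20 (size 8, align 2) → ends 28
h at 28 (size 2, align 2) → ends 30
ammo at 30 (size 4, align 2) → ends 34
hp at 34 (size 2, align 2) → ends 36
e at 36 (size 8, align 2) → ends 44
g at 44 (size 13, align 1) → ends 57
pad 1 to align 2 for z
z at 58 (size 4, align 2) → ends 62
a at 62 (size 4, align 2) → ends 66
team at 66 (size 1, align 1) → ends 67
tail pad 1 to reach multiple of 2
total 68 bytes, alignment 2
array of 21: 21 × 68 = 1428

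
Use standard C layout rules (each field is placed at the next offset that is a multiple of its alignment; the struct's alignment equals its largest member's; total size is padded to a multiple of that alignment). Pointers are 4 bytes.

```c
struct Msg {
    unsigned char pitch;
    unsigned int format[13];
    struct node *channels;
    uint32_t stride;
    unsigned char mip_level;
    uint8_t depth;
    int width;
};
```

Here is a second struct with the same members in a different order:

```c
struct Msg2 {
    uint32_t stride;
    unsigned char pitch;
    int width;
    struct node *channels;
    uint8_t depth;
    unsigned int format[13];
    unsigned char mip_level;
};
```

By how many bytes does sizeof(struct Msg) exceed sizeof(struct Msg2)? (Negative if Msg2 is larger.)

-4

@0: pitch [1B, align 1] → 1
+3 pad (align 4)
@4: format [52B, align 4] → 56
@56: channels [4B, align 4] → 60
@60: stride [4B, align 4] → 64
@64: mip_level [1B, align 1] → 65
@65: depth [1B, align 1] → 66
+2 pad (align 4)
@68: width [4B, align 4] → 72
size 72, align 4
— Msg2 —
@0: stride [4B, align 4] → 4
@4: pitch [1B, align 1] → 5
+3 pad (align 4)
@8: width [4B, align 4] → 12
@12: channels [4B, align 4] → 16
@16: depth [1B, align 1] → 17
+3 pad (align 4)
@20: format [52B, align 4] → 72
@72: mip_level [1B, align 1] → 73
+3 tail pad (align 4)
size 76, align 4
72 − 76 = -4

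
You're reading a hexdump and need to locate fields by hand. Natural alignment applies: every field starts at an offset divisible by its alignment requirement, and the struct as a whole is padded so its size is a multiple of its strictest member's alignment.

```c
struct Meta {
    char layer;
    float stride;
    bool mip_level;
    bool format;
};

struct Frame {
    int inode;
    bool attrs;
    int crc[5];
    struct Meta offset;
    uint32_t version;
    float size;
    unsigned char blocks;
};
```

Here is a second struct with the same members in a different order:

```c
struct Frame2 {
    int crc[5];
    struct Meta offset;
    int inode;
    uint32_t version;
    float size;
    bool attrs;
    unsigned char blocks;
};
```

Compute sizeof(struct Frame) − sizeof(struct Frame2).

4

Meta: layer at 0 (size 1, align 1) → ends 1; pad 3 to align 4 for stride; stride at 4 (size 4, align 4) → ends 8; mip_level at 8 (size 1, align 1) → ends 9; format at 9 (size 1, align 1) → ends 10; tail pad 2 to reach multiple of 4; total 12 bytes, alignment 4
inode at 0 (size 4, align 4) → ends 4
attrs at 4 (size 1, align 1) → ends 5
pad 3 to align 4 for crc
crc at 8 (size 20, align 4) → ends 28
offset at 28 (size 12, align 4) → ends 40
version at 40 (size 4, align 4) → ends 44
size at 44 (size 4, align 4) → ends 48
blocks at 48 (size 1, align 1) → ends 49
tail pad 3 to reach multiple of 4
total 52 bytes, alignment 4
— Frame2 —
crc at 0 (size 20, align 4) → ends 20
offset at 20 (size 12, align 4) → ends 32
inode at 32 (size 4, align 4) → ends 36
version at 36 (size 4, align 4) → ends 40
size at 40 (size 4, align 4) → ends 44
attrs at 44 (size 1, align 1) → ends 45
blocks at 45 (size 1, align 1) → ends 46
tail pad 2 to reach multiple of 4
total 48 bytes, alignment 4
52 − 48 = 4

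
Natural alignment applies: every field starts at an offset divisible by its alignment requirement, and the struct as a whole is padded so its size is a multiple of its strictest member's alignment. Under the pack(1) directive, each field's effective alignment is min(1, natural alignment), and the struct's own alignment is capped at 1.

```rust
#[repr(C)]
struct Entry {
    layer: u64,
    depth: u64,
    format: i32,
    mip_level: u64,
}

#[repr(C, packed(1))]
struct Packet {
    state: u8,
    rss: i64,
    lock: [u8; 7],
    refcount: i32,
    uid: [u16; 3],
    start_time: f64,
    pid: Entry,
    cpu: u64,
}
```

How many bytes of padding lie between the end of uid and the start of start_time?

0

Entry: 0..8  layer  (8B, 8-aligned); 8..16  depth  (8B, 8-aligned); 16..20  format  (4B, 4-aligned); 20..24  -- padding (4B); 24..32  mip_level  (8B, 8-aligned); sizeof = 32, alignof = 8
0..1  state  (1B, 1-aligned)
1..9  rss  (8B, 1-aligned)
9..16  lock  (7B, 1-aligned)
16..20  refcount  (4B, 1-aligned)
20..26  uid  (6B, 1-aligned)
26..34  start_time  (8B, 1-aligned)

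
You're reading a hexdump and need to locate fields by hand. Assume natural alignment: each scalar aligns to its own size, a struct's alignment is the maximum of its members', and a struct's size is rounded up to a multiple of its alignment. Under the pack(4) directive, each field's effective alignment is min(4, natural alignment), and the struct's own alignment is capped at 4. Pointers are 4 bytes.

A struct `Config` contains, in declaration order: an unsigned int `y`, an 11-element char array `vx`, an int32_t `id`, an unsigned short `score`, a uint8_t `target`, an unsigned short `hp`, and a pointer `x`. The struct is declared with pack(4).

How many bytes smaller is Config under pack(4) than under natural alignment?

0

natural layout:
  y at 0 (size 4, align 4) → ends 4
  vx at 4 (size 11, align 1) → ends 15
  pad 1 to align 4 for id
  id at 16 (size 4, align 4) → ends 20
  score at 20 (size 2, align 2) → ends 22
  target at 22 (size 1, align 1) → ends 23
  pad 1 to align 2 for hp
  hp at 24 (size 2, align 2) → ends 26
  pad 2 to align 4 for x
  x at 28 (size 4, align 4) → ends 32
  total 32 bytes, alignment 4
packed(4) layout:
  y at 0 (size 4, align 4) → ends 4
  vx at 4 (size 11, align 1) → ends 15
  pad 1 to align 4 for id
  id at 16 (size 4, align 4) → ends 20
  score at 20 (size 2, align 2) → ends 22
  target at 22 (size 1, align 1) → ends 23
  pad 1 to align 2 for hp
  hp at 24 (size 2, align 2) → ends 26
  pad 2 to align 4 for x
  x at 28 (size 4, align 4) → ends 32
  total 32 bytes, alignment 4
32 − 32 = 0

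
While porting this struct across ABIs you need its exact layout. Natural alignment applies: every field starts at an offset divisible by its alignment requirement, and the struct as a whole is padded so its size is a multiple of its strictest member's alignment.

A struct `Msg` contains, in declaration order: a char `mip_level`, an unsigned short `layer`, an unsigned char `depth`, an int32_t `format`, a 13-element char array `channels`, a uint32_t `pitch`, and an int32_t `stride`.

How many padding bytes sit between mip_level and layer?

1

0..1  mip_level  (1B, 1-aligned)
1..2  -- padding (1B)
2..4  layer  (2B, 2-aligned)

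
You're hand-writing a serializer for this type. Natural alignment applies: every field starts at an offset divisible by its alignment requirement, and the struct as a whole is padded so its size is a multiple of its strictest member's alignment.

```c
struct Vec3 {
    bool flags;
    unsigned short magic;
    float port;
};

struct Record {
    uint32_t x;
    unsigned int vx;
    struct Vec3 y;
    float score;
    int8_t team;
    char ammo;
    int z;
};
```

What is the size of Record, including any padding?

28

Vec3: @0: flags [1B, align 1] → 1; +1 pad (align 2); @2: magic [2B, align 2] → 4; @4: port [4B, align 4] → 8; size 8, align 4
@0: x [4B, align 4] → 4
@4: vx [4B, align 4] → 8
@8: y [8B, align 4] → 16
@16: score [4B, align 4] → 20
@20: team [1B, align 1] → 21
@21: ammo [1B, align 1] → 22
+2 pad (align 4)
@24: z [4B, align 4] → 28
size 28, align 4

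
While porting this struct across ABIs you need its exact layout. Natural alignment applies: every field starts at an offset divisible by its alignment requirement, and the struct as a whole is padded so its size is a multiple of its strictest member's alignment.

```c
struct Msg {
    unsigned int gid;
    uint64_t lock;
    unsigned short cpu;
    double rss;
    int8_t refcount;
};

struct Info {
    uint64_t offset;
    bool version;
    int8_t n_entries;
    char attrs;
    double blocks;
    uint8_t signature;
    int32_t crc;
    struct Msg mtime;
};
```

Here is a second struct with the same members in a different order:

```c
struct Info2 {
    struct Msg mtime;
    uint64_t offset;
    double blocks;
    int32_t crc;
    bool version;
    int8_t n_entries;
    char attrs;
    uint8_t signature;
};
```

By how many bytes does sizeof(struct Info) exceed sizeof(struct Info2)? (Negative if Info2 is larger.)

Msg: @0: gid [4B, align 4] → 4; +4 pad (align 8); @8: lock [8B, align 8] → 16; @16: cpu [2B, align 2] → 18; +6 pad (align 8); @24: rss [8B, align 8] → 32; @32: refcount [1B, align 1] → 33; +7 tail pad (align 8); size 40, align 8
@0: offset [8B, align 8] → 8
@8: version [1B, align 1] → 9
@9: n_entries [1B, align 1] → 10
@10: attrs [1B, align 1] → 11
+5 pad (align 8)
@16: blocks [8B, align 8] → 24
@24: signature [1B, align 1] → 25
+3 pad (align 4)
@28: crc [4B, align 4] → 32
@32: mtime [40B, align 8] → 72
size 72, align 8
— Info2 —
@0: mtime [40B, align 8] → 40
@40: offset [8B, align 8] → 48
@48: blocks [8B, align 8] → 56
@56: crc [4B, align 4] → 60
@60: version [1B, align 1] → 61
@61: n_entries [1B, align 1] → 62
@62: attrs [1B, align 1] → 63
@63: signature [1B, align 1] → 64
size 64, align 8
72 − 64 = 8

8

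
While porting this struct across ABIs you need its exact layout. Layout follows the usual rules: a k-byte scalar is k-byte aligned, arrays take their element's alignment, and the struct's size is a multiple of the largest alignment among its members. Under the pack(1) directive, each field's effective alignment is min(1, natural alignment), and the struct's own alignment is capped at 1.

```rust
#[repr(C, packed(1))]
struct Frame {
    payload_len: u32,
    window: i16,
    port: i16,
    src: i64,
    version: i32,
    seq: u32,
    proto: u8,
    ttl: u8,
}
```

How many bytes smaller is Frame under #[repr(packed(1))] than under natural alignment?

6

natural layout:
  @0: payload_len [4B, align 4] → 4
  @4: window [2B, align 2] → 6
  @6: port [2B, align 2] → 8
  @8: src [8B, align 8] → 16
  @16: version [4B, align 4] → 20
  @20: seq [4B, align 4] → 24
  @24: proto [1B, align 1] → 25
  @25: ttl [1B, align 1] → 26
  +6 tail pad (align 8)
  size 32, align 8
packed(1) layout:
  @0: payload_len [4B, align 1] → 4
  @4: window [2B, align 1] → 6
  @6: port [2B, align 1] → 8
  @8: src [8B, align 1] → 16
  @16: version [4B, align 1] → 20
  @20: seq [4B, align 1] → 24
  @24: proto [1B, align 1] → 25
  @25: ttl [1B, align 1] → 26
  size 26, align 1
32 − 26 = 6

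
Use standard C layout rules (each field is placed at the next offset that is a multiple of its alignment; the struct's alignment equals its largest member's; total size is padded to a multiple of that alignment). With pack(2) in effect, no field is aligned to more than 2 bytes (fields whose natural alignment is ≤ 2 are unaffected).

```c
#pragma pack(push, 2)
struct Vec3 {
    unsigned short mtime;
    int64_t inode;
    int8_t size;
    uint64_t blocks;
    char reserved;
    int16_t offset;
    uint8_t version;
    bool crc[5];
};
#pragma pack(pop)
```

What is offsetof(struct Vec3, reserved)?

0..2  mtime  (2B, 2-aligned)
2..10  inode  (8B, 2-aligned)
10..11  size  (1B, 1-aligned)
11..12  -- padding (1B)
12..20  blocks  (8B, 2-aligned)
20..21  reserved  (1B, 1-aligned)

20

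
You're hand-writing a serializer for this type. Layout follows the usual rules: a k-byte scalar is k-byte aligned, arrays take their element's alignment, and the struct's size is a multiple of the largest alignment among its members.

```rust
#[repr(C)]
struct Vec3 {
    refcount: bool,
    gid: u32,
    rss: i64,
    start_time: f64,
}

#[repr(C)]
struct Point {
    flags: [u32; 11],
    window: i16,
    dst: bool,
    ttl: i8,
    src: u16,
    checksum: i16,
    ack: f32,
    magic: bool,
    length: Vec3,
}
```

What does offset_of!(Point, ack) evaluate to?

52

Vec3: 0..1  refcount  (1B, 1-aligned); 1..4  -- padding (3B); 4..8  gid  (4B, 4-aligned); 8..16  rss  (8B, 8-aligned); 16..24  start_time  (8B, 8-aligned); sizeof = 24, alignof = 8
0..44  flags  (44B, 4-aligned)
44..46  window  (2B, 2-aligned)
46..47  dst  (1B, 1-aligned)
47..48  ttl  (1B, 1-aligned)
48..50  src  (2B, 2-aligned)
50..52  checksum  (2B, 2-aligned)
52..56  ack  (4B, 4-aligned)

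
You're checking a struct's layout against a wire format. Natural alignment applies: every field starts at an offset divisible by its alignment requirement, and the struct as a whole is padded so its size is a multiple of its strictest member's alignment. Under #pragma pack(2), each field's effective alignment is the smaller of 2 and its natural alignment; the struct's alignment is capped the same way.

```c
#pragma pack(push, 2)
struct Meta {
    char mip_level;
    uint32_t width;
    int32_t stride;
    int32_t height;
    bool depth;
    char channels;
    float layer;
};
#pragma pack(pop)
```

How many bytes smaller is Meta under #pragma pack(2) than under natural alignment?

natural layout:
  0..1  mip_level  (1B, 1-aligned)
  1..4  -- padding (3B)
  4..8  width  (4B, 4-aligned)
  8..12  stride  (4B, 4-aligned)
  12..16  height  (4B, 4-aligned)
  16..17  depth  (1B, 1-aligned)
  17..18  channels  (1B, 1-aligned)
  18..20  -- padding (2B)
  20..24  layer  (4B, 4-aligned)
  sizeof = 24, alignof = 4
packed(2) layout:
  0..1  mip_level  (1B, 1-aligned)
  1..2  -- padding (1B)
  2..6  width  (4B, 2-aligned)
  6..10  stride  (4B, 2-aligned)
  10..14  height  (4B, 2-aligned)
  14..15  depth  (1B, 1-aligned)
  15..16  channels  (1B, 1-aligned)
  16..20  layer  (4B, 2-aligned)
  sizeof = 20, alignof = 2
24 − 20 = 4

4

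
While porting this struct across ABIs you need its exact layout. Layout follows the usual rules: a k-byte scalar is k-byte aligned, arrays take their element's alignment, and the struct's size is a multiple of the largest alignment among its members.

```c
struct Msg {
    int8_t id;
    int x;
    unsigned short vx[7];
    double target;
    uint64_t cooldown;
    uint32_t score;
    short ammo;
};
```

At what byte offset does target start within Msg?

id at 0 (size 1, align 1) → ends 1
pad 3 to align 4 for x
x at 4 (size 4, align 4) → ends 8
vx at 8 (size 14, align 2) → ends 22
pad 2 to align 8 for target
target at 24 (size 8, align 8) → ends 32

24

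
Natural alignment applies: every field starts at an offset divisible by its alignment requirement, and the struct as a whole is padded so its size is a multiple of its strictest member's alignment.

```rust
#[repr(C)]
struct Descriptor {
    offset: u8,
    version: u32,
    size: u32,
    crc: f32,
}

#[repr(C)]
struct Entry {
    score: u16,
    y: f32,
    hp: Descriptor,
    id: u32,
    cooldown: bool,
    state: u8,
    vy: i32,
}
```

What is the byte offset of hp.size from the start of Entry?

Descriptor: @0: offset [1B, align 1] → 1; +3 pad (align 4); @4: version [4B, align 4] → 8; @8: size [4B, align 4] → 12; @12: crc [4B, align 4] → 16; size 16, align 4
@0: score [2B, align 2] → 2
+2 pad (align 4)
@4: y [4B, align 4] → 8
@8: hp [16B, align 4] → 24
within Descriptor: size at 8
8 + 8 = 16

16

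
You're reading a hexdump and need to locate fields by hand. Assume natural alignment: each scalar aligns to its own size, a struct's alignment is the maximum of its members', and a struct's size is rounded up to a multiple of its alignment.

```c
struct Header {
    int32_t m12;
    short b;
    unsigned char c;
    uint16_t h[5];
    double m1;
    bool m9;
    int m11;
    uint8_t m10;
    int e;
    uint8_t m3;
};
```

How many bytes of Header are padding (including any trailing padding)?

@0: m12 [4B, align 4] → 4
@4: b [2B, align 2] → 6
@6: c [1B, align 1] → 7
+1 pad (align 2)
@8: h [10B, align 2] → 18
+6 pad (align 8)
@24: m1 [8B, align 8] → 32
@32: m9 [1B, align 1] → 33
+3 pad (align 4)
@36: m11 [4B, align 4] → 40
@40: m10 [1B, align 1] → 41
+3 pad (align 4)
@44: e [4B, align 4] → 48
@48: m3 [1B, align 1] → 49
+7 tail pad (align 8)
size 56, align 8
data bytes 36, size 56 → padding 20

20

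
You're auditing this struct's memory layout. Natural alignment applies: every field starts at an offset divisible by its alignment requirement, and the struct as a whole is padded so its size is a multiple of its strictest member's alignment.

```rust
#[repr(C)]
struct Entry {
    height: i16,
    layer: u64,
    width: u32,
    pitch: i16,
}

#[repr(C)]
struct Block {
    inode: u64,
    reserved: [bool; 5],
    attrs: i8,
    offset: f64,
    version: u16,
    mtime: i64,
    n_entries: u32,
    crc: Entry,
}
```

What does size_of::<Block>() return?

72

Entry: @0: height [2B, align 2] → 2; +6 pad (align 8); @8: layer [8B, align 8] → 16; @16: width [4B, align 4] → 20; @20: pitch [2B, align 2] → 22; +2 tail pad (align 8); size 24, align 8
@0: inode [8B, align 8] → 8
@8: reserved [5B, align 1] → 13
@13: attrs [1B, align 1] → 14
+2 pad (align 8)
@16: offset [8B, align 8] → 24
@24: version [2B, align 2] → 26
+6 pad (align 8)
@32: mtime [8B, align 8] → 40
@40: n_entries [4B, align 4] → 44
+4 pad (align 8)
@48: crc [24B, align 8] → 72
size 72, align 8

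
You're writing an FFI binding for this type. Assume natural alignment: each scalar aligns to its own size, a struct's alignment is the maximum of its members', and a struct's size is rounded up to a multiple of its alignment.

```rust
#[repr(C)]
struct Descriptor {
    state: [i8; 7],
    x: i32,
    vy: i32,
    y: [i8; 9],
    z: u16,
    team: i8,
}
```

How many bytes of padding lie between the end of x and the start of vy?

0

@0: state [7B, align 1] → 7
+1 pad (align 4)
@8: x [4B, align 4] → 12
@12: vy [4B, align 4] → 16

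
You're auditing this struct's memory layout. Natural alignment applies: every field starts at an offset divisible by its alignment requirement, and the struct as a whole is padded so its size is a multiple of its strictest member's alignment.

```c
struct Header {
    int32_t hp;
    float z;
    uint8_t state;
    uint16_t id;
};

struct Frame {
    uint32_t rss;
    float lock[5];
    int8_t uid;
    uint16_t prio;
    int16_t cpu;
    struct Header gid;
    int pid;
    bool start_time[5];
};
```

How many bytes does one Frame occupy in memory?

56

Header: 0..4  hp  (4B, 4-aligned); 4..8  z  (4B, 4-aligned); 8..9  state  (1B, 1-aligned); 9..10  -- padding (1B); 10..12  id  (2B, 2-aligned); sizeof = 12, alignof = 4
0..4  rss  (4B, 4-aligned)
4..24  lock  (20B, 4-aligned)
24..25  uid  (1B, 1-aligned)
25..26  -- padding (1B)
26..28  prio  (2B, 2-aligned)
28..30  cpu  (2B, 2-aligned)
30..32  -- padding (2B)
32..44  gid  (12B, 4-aligned)
44..48  pid  (4B, 4-aligned)
48..53  start_time  (5B, 1-aligned)
53..56  -- tail padding (3B)
sizeof = 56, alignof = 4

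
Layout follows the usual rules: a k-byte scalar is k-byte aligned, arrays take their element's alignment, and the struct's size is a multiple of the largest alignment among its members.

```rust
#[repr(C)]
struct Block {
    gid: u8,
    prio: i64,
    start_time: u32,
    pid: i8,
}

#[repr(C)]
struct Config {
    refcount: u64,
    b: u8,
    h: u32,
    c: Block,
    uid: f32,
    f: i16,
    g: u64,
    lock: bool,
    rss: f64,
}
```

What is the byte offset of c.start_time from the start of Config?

Block: 0..1  gid  (1B, 1-aligned); 1..8  -- padding (7B); 8..16  prio  (8B, 8-aligned); 16..20  start_time  (4B, 4-aligned); 20..21  pid  (1B, 1-aligned); 21..24  -- tail padding (3B); sizeof = 24, alignof = 8
0..8  refcount  (8B, 8-aligned)
8..9  b  (1B, 1-aligned)
9..12  -- padding (3B)
12..16  h  (4B, 4-aligned)
16..40  c  (24B, 8-aligned)
within Block: start_time at 16
16 + 16 = 32

32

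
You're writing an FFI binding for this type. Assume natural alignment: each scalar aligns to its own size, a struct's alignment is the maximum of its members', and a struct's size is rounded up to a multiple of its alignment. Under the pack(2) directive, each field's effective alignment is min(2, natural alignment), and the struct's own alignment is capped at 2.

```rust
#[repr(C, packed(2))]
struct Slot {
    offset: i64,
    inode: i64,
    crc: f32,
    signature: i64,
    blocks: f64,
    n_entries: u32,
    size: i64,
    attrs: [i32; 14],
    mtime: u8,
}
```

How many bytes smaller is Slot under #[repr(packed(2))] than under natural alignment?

natural layout:
  @0: offset [8B, align 8] → 8
  @8: inode [8B, align 8] → 16
  @16: crc [4B, align 4] → 20
  +4 pad (align 8)
  @24: signature [8B, align 8] → 32
  @32: blocks [8B, align 8] → 40
  @40: n_entries [4B, align 4] → 44
  +4 pad (align 8)
  @48: size [8B, align 8] → 56
  @56: attrs [56B, align 4] → 112
  @112: mtime [1B, align 1] → 113
  +7 tail pad (align 8)
  size 120, align 8
packed(2) layout:
  @0: offset [8B, align 2] → 8
  @8: inode [8B, align 2] → 16
  @16: crc [4B, align 2] → 20
  @20: signature [8B, align 2] → 28
  @28: blocks [8B, align 2] → 36
  @36: n_entries [4B, align 2] → 40
  @40: size [8B, align 2] → 48
  @48: attrs [56B, align 2] → 104
  @104: mtime [1B, align 1] → 105
  +1 tail pad (align 2)
  size 106, align 2
120 − 106 = 14

14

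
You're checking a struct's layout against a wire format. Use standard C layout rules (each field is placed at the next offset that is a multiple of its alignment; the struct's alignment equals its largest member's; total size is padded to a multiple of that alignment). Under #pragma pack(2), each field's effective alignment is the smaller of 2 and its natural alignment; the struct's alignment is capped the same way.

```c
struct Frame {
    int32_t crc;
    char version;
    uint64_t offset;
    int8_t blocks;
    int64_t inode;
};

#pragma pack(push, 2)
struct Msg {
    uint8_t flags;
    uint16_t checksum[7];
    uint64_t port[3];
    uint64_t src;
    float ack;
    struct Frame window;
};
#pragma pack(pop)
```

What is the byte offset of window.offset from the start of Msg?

Frame: @0: crc [4B, align 4] → 4; @4: version [1B, align 1] → 5; +3 pad (align 8); @8: offset [8B, align 8] → 16; @16: blocks [1B, align 1] → 17; +7 pad (align 8); @24: inode [8B, align 8] → 32; size 32, align 8
@0: flags [1B, align 1] → 1
+1 pad (align 2)
@2: checksum [14B, align 2] → 16
@16: port [24B, align 2] → 40
@40: src [8B, align 2] → 48
@48: ack [4B, align 2] → 52
@52: window [32B, align 2] → 84
within Frame: offset at 8
52 + 8 = 60

60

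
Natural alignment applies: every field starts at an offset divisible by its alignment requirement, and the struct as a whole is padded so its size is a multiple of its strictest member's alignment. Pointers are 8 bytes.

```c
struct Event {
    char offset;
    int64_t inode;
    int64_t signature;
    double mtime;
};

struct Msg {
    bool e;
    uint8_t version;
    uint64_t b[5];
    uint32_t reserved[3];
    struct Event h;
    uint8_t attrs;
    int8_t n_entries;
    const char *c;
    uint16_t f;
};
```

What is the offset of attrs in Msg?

96

Event: offset at 0 (size 1, align 1) → ends 1; pad 7 to align 8 for inode; inode at 8 (size 8, align 8) → ends 16; signature at 16 (size 8, align 8) → ends 24; mtime at 24 (size 8, align 8) → ends 32; total 32 bytes, alignment 8
e at 0 (size 1, align 1) → ends 1
version at 1 (size 1, align 1) → ends 2
pad 6 to align 8 for b
b at 8 (size 40, align 8) → ends 48
reserved at 48 (size 12, align 4) → ends 60
pad 4 to align 8 for h
h at 64 (size 32, align 8) → ends 96
attrs at 96 (size 1, align 1) → ends 97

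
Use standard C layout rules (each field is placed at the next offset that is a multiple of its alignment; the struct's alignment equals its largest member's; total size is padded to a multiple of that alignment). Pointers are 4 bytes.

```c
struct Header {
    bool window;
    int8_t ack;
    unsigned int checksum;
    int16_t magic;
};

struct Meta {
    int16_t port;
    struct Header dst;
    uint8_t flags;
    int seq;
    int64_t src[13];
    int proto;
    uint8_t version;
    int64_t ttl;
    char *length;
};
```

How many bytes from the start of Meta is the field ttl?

Header: 0..1  window  (1B, 1-aligned); 1..2  ack  (1B, 1-aligned); 2..4  -- padding (2B); 4..8  checksum  (4B, 4-aligned); 8..10  magic  (2B, 2-aligned); 10..12  -- tail padding (2B); sizeof = 12, alignof = 4
0..2  port  (2B, 2-aligned)
2..4  -- padding (2B)
4..16  dst  (12B, 4-aligned)
16..17  flags  (1B, 1-aligned)
17..20  -- padding (3B)
20..24  seq  (4B, 4-aligned)
24..128  src  (104B, 8-aligned)
128..132  proto  (4B, 4-aligned)
132..133  version  (1B, 1-aligned)
133..136  -- padding (3B)
136..144  ttl  (8B, 8-aligned)

136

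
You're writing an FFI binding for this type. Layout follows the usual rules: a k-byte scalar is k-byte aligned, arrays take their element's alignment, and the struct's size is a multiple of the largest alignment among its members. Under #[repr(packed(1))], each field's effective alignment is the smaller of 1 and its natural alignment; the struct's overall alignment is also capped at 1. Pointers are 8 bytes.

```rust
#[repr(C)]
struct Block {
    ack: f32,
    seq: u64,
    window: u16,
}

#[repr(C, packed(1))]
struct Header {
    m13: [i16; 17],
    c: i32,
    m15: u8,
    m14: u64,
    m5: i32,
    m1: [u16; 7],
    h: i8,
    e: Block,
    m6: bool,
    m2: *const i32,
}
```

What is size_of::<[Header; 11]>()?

1089

Block: 0..4  ack  (4B, 4-aligned); 4..8  -- padding (4B); 8..16  seq  (8B, 8-aligned); 16..18  window  (2B, 2-aligned); 18..24  -- tail padding (6B); sizeof = 24, alignof = 8
0..34  m13  (34B, 1-aligned)
34..38  c  (4B, 1-aligned)
38..39  m15  (1B, 1-aligned)
39..47  m14  (8B, 1-aligned)
47..51  m5  (4B, 1-aligned)
51..65  m1  (14B, 1-aligned)
65..66  h  (1B, 1-aligned)
66..90  e  (24B, 1-aligned)
90..91  m6  (1B, 1-aligned)
91..99  m2  (8B, 1-aligned)
sizeof = 99, alignof = 1
array of 11: 11 × 99 = 1089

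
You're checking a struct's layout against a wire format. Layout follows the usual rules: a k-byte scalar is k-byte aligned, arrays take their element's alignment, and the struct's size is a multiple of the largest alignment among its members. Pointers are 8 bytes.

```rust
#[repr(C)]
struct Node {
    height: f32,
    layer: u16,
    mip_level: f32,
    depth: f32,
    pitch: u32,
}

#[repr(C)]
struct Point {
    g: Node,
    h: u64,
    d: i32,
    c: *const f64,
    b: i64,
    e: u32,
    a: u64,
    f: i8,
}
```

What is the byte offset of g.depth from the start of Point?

Node: 0..4  height  (4B, 4-aligned); 4..6  layer  (2B, 2-aligned); 6..8  -- padding (2B); 8..12  mip_level  (4B, 4-aligned); 12..16  depth  (4B, 4-aligned); 16..20  pitch  (4B, 4-aligned); sizeof = 20, alignof = 4
0..20  g  (20B, 4-aligned)
within Node: depth at 12
0 + 12 = 12

12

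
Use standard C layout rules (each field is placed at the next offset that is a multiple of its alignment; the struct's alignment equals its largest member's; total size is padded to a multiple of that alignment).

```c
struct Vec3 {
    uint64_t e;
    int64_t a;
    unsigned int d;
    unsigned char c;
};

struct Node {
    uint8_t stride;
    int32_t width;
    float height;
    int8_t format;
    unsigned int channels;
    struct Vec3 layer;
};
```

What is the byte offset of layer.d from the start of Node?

40

Vec3: @0: e [8B, align 8] → 8; @8: a [8B, align 8] → 16; @16: d [4B, align 4] → 20; @20: c [1B, align 1] → 21; +3 tail pad (align 8); size 24, align 8
@0: stride [1B, align 1] → 1
+3 pad (align 4)
@4: width [4B, align 4] → 8
@8: height [4B, align 4] → 12
@12: format [1B, align 1] → 13
+3 pad (align 4)
@16: channels [4B, align 4] → 20
+4 pad (align 8)
@24: layer [24B, align 8] → 48
within Vec3: d at 16
24 + 16 = 40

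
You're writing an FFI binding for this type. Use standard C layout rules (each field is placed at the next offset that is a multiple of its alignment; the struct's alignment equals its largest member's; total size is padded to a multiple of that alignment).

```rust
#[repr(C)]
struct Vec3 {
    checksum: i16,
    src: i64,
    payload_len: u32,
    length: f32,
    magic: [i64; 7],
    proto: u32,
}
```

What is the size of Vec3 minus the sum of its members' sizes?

checksum at 0 (size 2, align 2) → ends 2
pad 6 to align 8 for src
src at 8 (size 8, align 8) → ends 16
payload_len at 16 (size 4, align 4) → ends 20
length at 20 (size 4, align 4) → ends 24
magic at 24 (size 56, align 8) → ends 80
proto at 80 (size 4, align 4) → ends 84
tail pad 4 to reach multiple of 8
total 88 bytes, alignment 8
data bytes 78, size 88 → padding 10

10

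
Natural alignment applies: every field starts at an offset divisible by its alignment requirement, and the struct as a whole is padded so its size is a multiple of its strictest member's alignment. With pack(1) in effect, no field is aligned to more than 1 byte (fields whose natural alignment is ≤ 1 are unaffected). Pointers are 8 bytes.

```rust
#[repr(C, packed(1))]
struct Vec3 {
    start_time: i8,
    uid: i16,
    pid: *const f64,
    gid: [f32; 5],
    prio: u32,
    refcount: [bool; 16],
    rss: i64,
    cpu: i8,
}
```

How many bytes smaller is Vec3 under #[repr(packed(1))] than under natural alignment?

12

natural layout:
  start_time at 0 (size 1, align 1) → ends 1
  pad 1 to align 2 for uid
  uid at 2 (size 2, align 2) → ends 4
  pad 4 to align 8 for pid
  pid at 8 (size 8, align 8) → ends 16
  gid at 16 (size 20, align 4) → ends 36
  prio at 36 (size 4, align 4) → ends 40
  refcount at 40 (size 16, align 1) → ends 56
  rss at 56 (size 8, align 8) → ends 64
  cpu at 64 (size 1, align 1) → ends 65
  tail pad 7 to reach multiple of 8
  total 72 bytes, alignment 8
packed(1) layout:
  start_time at 0 (size 1, align 1) → ends 1
  uid at 1 (size 2, align 1) → ends 3
  pid at 3 (size 8, align 1) → ends 11
  gid at 11 (size 20, align 1) → ends 31
  prio at 31 (size 4, align 1) → ends 35
  refcount at 35 (size 16, align 1) → ends 51
  rss at 51 (size 8, align 1) → ends 59
  cpu at 59 (size 1, align 1) → ends 60
  total 60 bytes, alignment 1
72 − 60 = 12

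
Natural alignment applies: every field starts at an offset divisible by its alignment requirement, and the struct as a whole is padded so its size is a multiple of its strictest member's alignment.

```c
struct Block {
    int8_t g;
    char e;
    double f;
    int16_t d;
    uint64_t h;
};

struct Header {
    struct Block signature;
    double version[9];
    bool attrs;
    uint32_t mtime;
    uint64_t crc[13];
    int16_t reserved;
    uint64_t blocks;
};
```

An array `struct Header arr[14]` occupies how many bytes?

3248

Block: 0..1  g  (1B, 1-aligned); 1..2  e  (1B, 1-aligned); 2..8  -- padding (6B); 8..16  f  (8B, 8-aligned); 16..18  d  (2B, 2-aligned); 18..24  -- padding (6B); 24..32  h  (8B, 8-aligned); sizeof = 32, alignof = 8
0..32  signature  (32B, 8-aligned)
32..104  version  (72B, 8-aligned)
104..105  attrs  (1B, 1-aligned)
105..108  -- padding (3B)
108..112  mtime  (4B, 4-aligned)
112..216  crc  (104B, 8-aligned)
216..218  reserved  (2B, 2-aligned)
218..224  -- padding (6B)
224..232  blocks  (8B, 8-aligned)
sizeof = 232, alignof = 8
array of 14: 14 × 232 = 3248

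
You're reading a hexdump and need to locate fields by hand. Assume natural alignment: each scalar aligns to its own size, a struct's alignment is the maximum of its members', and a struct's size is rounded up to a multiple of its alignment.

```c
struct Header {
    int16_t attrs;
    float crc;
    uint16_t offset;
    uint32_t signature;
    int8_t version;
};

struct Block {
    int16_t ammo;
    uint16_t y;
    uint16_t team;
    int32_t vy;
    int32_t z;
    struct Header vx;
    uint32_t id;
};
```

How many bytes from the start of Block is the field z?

Header: attrs at 0 (size 2, align 2) → ends 2; pad 2 to align 4 for crc; crc at 4 (size 4, align 4) → ends 8; offset at 8 (size 2, align 2) → ends 10; pad 2 to align 4 for signature; signature at 12 (size 4, align 4) → ends 16; version at 16 (size 1, align 1) → ends 17; tail pad 3 to reach multiple of 4; total 20 bytes, alignment 4
ammo at 0 (size 2, align 2) → ends 2
y at 2 (size 2, align 2) → ends 4
team at 4 (size 2, align 2) → ends 6
pad 2 to align 4 for vy
vy at 8 (size 4, align 4) → ends 12
z at 12 (size 4, align 4) → ends 16

12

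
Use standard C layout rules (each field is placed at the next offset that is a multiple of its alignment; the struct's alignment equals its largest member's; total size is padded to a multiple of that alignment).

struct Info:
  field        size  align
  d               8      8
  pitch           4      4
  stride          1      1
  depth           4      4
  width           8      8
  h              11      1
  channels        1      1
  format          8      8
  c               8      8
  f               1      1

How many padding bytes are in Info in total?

@0: d [8B, align 8] → 8
@8: pitch [4B, align 4] → 12
@12: stride [1B, align 1] → 13
+3 pad (align 4)
@16: depth [4B, align 4] → 20
+4 pad (align 8)
@24: width [8B, align 8] → 32
@32: h [11B, align 1] → 43
@43: channels [1B, align 1] → 44
+4 pad (align 8)
@48: format [8B, align 8] → 56
@56: c [8B, align 8] → 64
@64: f [1B, align 1] → 65
+7 tail pad (align 8)
size 72, align 8
data bytes 54, size 72 → padding 18

18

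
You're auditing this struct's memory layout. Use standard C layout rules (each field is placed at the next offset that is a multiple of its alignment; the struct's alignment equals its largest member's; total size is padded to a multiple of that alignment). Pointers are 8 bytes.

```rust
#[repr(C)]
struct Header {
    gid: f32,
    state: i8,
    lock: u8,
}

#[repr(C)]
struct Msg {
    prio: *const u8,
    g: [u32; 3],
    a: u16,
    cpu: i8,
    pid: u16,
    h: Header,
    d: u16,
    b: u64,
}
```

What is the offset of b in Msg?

40

Header: gid at 0 (size 4, align 4) → ends 4; state at 4 (size 1, align 1) → ends 5; lock at 5 (size 1, align 1) → ends 6; tail pad 2 to reach multiple of 4; total 8 bytes, alignment 4
prio at 0 (size 8, align 8) → ends 8
g at 8 (size 12, align 4) → ends 20
a at 20 (size 2, align 2) → ends 22
cpu at 22 (size 1, align 1) → ends 23
pad 1 to align 2 for pid
pid at 24 (size 2, align 2) → ends 26
pad 2 to align 4 for h
h at 28 (size 8, align 4) → ends 36
d at 36 (size 2, align 2) → ends 38
pad 2 to align 8 for b
b at 40 (size 8, align 8) → ends 48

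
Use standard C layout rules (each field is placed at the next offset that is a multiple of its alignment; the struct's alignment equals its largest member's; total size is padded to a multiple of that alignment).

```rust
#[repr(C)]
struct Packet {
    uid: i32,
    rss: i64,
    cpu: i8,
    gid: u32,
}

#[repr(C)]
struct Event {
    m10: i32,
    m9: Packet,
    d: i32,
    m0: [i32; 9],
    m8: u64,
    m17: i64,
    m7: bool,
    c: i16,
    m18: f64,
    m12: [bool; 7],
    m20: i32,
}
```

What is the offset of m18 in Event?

96

Packet: @0: uid [4B, align 4] → 4; +4 pad (align 8); @8: rss [8B, align 8] → 16; @16: cpu [1B, align 1] → 17; +3 pad (align 4); @20: gid [4B, align 4] → 24; size 24, align 8
@0: m10 [4B, align 4] → 4
+4 pad (align 8)
@8: m9 [24B, align 8] → 32
@32: d [4B, align 4] → 36
@36: m0 [36B, align 4] → 72
@72: m8 [8B, align 8] → 80
@80: m17 [8B, align 8] → 88
@88: m7 [1B, align 1] → 89
+1 pad (align 2)
@90: c [2B, align 2] → 92
+4 pad (align 8)
@96: m18 [8B, align 8] → 104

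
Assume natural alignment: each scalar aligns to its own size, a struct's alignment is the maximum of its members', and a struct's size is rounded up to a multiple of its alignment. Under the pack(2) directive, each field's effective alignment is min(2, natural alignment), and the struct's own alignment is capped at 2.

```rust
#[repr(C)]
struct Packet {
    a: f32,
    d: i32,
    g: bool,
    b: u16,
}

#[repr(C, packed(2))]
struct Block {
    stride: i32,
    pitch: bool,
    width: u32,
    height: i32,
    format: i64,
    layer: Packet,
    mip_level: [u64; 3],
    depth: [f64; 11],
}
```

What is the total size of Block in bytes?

146 bytes

Packet: 0..4  a  (4B, 4-aligned); 4..8  d  (4B, 4-aligned); 8..9  g  (1B, 1-aligned); 9..10  -- padding (1B); 10..12  b  (2B, 2-aligned); sizeof = 12, alignof = 4
0..4  stride  (4B, 2-aligned)
4..5  pitch  (1B, 1-aligned)
5..6  -- padding (1B)
6..10  width  (4B, 2-aligned)
10..14  height  (4B, 2-aligned)
14..22  format  (8B, 2-aligned)
22..34  layer  (12B, 2-aligned)
34..58  mip_level  (24B, 2-aligned)
58..146  depth  (88B, 2-aligned)
sizeof = 146, alignof = 2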